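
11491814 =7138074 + 4353740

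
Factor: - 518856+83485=  -  435371^1 =- 435371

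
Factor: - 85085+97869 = 2^4*17^1*47^1 = 12784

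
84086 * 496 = 41706656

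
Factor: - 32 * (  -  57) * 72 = 2^8*3^3*19^1  =  131328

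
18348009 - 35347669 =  - 16999660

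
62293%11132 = 6633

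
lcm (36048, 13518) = 108144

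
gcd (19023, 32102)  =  1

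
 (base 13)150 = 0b11101010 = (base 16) EA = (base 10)234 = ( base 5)1414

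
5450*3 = 16350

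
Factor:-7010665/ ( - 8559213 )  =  3^( - 1)*5^1*13^( - 1 ) * 601^1*2333^1*219467^(  -  1)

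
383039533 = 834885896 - 451846363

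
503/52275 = 503/52275= 0.01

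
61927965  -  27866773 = 34061192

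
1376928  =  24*57372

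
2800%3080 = 2800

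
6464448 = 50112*129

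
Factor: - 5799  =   - 3^1*1933^1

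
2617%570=337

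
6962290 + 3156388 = 10118678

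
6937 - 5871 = 1066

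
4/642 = 2/321 = 0.01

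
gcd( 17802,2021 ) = 43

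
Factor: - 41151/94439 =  - 3^1*11^1*29^1*43^1 * 94439^( - 1 ) 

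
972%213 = 120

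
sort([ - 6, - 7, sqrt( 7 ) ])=[  -  7, - 6,sqrt(7) ]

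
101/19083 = 101/19083= 0.01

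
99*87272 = 8639928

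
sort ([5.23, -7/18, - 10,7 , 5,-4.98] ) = [ - 10 , - 4.98,-7/18, 5, 5.23,7 ]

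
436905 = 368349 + 68556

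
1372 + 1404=2776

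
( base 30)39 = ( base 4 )1203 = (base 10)99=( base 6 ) 243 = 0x63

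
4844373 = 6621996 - 1777623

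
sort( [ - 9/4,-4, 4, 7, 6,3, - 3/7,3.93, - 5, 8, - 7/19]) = [ - 5, - 4,-9/4 , - 3/7, - 7/19, 3,3.93, 4, 6, 7, 8 ]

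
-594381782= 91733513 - 686115295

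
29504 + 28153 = 57657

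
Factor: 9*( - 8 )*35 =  - 2^3*3^2*5^1*7^1 = - 2520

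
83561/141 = 592 + 89/141 = 592.63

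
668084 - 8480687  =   - 7812603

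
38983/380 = 38983/380  =  102.59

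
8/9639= 8/9639 = 0.00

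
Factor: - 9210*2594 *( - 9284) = 2^4 * 3^1* 5^1 * 11^1*211^1*307^1 * 1297^1 = 221801630160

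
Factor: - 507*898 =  - 455286 = - 2^1*3^1 * 13^2*449^1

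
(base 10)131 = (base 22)5L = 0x83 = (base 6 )335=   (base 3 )11212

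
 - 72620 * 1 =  - 72620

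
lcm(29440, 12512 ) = 500480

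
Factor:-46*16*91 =- 2^5*7^1*13^1* 23^1   =  - 66976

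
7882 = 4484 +3398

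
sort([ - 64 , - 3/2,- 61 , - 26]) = [-64,  -  61 , - 26, - 3/2 ]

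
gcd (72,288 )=72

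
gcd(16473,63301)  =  1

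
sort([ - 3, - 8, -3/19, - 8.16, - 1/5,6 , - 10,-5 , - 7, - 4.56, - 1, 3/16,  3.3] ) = [ - 10, - 8.16, - 8,  -  7 ,-5, - 4.56, - 3, - 1,  -  1/5, - 3/19  ,  3/16,3.3,  6] 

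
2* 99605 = 199210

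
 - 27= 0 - 27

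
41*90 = 3690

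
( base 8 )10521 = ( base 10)4433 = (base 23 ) 88H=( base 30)4rn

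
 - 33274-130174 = -163448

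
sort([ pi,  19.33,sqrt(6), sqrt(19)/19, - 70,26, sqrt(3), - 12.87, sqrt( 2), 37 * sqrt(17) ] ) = [ - 70, - 12.87, sqrt(19) /19,sqrt(2 ), sqrt( 3 ), sqrt(6), pi,19.33, 26, 37*sqrt (17 ) ] 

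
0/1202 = 0 = 0.00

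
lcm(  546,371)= 28938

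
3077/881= 3077/881=   3.49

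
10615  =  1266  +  9349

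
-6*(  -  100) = 600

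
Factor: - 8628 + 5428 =- 2^7 *5^2 = - 3200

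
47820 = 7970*6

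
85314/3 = 28438 = 28438.00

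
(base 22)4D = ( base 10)101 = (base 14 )73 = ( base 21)4H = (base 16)65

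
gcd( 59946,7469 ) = 97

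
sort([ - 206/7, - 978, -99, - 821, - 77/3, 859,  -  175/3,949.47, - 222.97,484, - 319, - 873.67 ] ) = [ - 978 , - 873.67,-821, - 319, - 222.97,- 99, - 175/3, - 206/7, - 77/3 , 484,859,949.47]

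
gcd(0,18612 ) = 18612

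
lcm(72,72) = 72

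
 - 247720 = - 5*49544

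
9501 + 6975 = 16476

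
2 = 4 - 2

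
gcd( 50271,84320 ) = 1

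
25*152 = 3800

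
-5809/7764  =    -  1 + 1955/7764=- 0.75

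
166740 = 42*3970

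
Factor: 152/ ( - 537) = -2^3*3^( - 1)*19^1 * 179^( - 1)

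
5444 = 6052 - 608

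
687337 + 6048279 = 6735616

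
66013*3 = 198039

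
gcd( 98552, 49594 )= 2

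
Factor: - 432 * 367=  - 2^4*3^3*367^1  =  - 158544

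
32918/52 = 633 + 1/26  =  633.04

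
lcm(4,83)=332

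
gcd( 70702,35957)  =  1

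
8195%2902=2391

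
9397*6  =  56382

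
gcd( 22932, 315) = 63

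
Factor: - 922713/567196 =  - 2^( - 2) *3^1*7^( - 1)*11^1*47^ ( - 1 )*431^( - 1)*27961^1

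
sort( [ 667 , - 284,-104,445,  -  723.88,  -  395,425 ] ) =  [ -723.88, - 395, - 284, - 104,425 , 445, 667 ] 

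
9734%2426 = 30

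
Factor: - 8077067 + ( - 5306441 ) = - 13383508 = - 2^2*3345877^1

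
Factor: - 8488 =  -2^3 * 1061^1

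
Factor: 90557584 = 2^4 * 13^1*163^1 * 2671^1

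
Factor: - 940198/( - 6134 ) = 7^1*3067^(-1) * 67157^1 = 470099/3067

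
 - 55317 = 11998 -67315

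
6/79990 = 3/39995 = 0.00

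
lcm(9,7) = 63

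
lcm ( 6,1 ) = 6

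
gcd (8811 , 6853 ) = 979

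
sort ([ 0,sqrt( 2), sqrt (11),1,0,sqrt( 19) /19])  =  [ 0, 0,  sqrt(19) /19,1,sqrt( 2 ),sqrt(11)]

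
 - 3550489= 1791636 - 5342125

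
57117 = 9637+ 47480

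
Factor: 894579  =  3^1*7^1*41^1*1039^1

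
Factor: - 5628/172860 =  - 5^( - 1 ) *7^1*43^(-1) = - 7/215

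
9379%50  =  29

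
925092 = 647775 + 277317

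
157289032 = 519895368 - 362606336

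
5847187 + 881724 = 6728911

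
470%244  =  226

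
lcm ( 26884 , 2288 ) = 107536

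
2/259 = 2/259= 0.01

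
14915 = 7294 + 7621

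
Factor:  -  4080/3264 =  - 5/4 = -  2^( - 2)*5^1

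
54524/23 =2370+ 14/23  =  2370.61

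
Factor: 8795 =5^1*1759^1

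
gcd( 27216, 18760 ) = 56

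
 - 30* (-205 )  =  6150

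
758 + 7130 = 7888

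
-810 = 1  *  ( -810 ) 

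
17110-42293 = -25183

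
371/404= 371/404 = 0.92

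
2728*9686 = 26423408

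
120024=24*5001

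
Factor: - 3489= - 3^1*1163^1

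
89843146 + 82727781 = 172570927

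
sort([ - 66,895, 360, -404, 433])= [ - 404, - 66,360,433, 895 ]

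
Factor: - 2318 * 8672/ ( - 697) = 2^6 * 17^( - 1 )*19^1 * 41^( - 1 )*61^1 * 271^1 = 20101696/697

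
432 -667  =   - 235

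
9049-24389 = - 15340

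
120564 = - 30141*(  -  4 )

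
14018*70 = 981260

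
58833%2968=2441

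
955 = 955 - 0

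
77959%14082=7549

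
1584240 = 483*3280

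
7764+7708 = 15472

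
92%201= 92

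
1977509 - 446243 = 1531266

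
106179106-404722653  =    -  298543547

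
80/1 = 80 = 80.00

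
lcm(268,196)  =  13132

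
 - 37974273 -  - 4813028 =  - 33161245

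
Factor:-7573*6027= - 3^1*7^2*41^1*7573^1 = - 45642471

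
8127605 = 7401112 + 726493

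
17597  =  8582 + 9015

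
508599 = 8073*63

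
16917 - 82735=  - 65818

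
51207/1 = 51207 = 51207.00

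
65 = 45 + 20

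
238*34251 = 8151738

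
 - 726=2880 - 3606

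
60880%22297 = 16286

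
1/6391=1/6391= 0.00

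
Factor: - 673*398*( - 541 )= 2^1*199^1*541^1*673^1=144909014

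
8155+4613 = 12768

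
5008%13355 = 5008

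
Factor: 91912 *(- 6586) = -2^4*37^1*89^1*11489^1 = - 605332432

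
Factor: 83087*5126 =2^1*11^1*19^1*233^1*4373^1 =425903962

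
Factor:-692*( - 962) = 2^3 * 13^1*37^1 * 173^1 = 665704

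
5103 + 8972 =14075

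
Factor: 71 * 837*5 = 297135 = 3^3 * 5^1*31^1 * 71^1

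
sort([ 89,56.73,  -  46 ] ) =[ - 46 , 56.73,89]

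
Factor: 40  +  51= 91 = 7^1*13^1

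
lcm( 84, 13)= 1092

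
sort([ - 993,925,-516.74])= [ - 993, - 516.74 , 925]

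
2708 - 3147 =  - 439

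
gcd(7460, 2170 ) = 10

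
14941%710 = 31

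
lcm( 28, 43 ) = 1204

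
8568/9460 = 2142/2365 = 0.91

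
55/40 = 11/8 = 1.38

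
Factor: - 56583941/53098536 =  - 2^( - 3)*3^( - 1)*23^( - 1)*29^(-1 )*31^ (-1 )*107^( - 1 )*191^1*296251^1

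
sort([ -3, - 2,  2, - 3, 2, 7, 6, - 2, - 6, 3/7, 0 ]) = [ - 6, - 3, - 3,-2,-2,  0, 3/7 , 2 , 2,6,  7] 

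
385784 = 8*48223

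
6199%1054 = 929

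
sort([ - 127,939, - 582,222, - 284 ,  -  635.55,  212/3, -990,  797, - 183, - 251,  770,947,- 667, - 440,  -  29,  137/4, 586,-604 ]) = [ - 990, -667 , - 635.55,-604,-582, - 440,- 284 ,-251,-183  ,-127, - 29, 137/4, 212/3,222, 586, 770, 797,939,947]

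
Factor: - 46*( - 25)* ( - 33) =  -2^1*3^1*5^2*11^1*23^1 = - 37950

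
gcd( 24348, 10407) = 3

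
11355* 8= 90840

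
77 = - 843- - 920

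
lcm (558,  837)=1674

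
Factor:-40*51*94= - 2^4*3^1*5^1*17^1*47^1 = -191760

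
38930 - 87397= - 48467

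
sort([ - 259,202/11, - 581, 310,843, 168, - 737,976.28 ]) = [ - 737, - 581, - 259, 202/11, 168, 310,843,976.28 ]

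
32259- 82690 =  - 50431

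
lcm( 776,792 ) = 76824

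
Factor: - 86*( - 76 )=2^3*19^1*43^1 = 6536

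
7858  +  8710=16568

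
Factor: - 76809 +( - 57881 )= - 2^1*5^1* 13469^1 = - 134690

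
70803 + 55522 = 126325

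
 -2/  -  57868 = 1/28934 = 0.00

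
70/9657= 70/9657 = 0.01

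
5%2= 1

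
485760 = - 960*(  -  506)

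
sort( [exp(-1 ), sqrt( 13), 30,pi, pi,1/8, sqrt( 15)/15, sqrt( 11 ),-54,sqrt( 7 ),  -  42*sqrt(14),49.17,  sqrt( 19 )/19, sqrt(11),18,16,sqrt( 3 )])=[ - 42*sqrt( 14 ), -54,1/8,sqrt( 19 ) /19, sqrt(15)/15,exp ( - 1 ),  sqrt( 3), sqrt( 7 ),pi,pi, sqrt( 11 ), sqrt (11),sqrt( 13 ),  16,18,30,49.17]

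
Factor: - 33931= - 33931^1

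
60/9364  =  15/2341 = 0.01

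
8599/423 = 8599/423 = 20.33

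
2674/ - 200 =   -  14 + 63/100 = - 13.37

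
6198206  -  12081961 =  - 5883755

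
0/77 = 0 = 0.00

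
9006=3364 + 5642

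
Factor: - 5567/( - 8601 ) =3^(-1 ) * 19^1*47^(  -  1)*61^( - 1) * 293^1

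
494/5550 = 247/2775 = 0.09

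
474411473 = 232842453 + 241569020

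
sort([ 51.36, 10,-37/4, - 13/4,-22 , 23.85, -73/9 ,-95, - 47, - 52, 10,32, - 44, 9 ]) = [  -  95,- 52 , - 47, - 44, - 22,-37/4, - 73/9,-13/4,9,10, 10,23.85, 32, 51.36]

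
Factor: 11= 11^1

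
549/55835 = 549/55835= 0.01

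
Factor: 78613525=5^2*17^1*109^1*1697^1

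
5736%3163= 2573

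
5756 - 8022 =-2266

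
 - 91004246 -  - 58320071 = -32684175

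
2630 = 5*526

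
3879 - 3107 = 772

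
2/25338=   1/12669 = 0.00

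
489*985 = 481665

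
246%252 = 246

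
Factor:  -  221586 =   -  2^1 *3^1 * 36931^1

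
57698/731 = 3394/43 =78.93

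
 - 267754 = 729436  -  997190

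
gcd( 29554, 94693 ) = 1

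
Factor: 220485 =3^1* 5^1 * 14699^1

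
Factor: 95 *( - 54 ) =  - 5130=- 2^1*3^3 * 5^1*19^1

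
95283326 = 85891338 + 9391988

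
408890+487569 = 896459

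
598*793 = 474214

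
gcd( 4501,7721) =7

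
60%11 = 5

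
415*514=213310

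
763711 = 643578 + 120133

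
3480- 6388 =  - 2908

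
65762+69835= 135597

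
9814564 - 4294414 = 5520150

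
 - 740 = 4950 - 5690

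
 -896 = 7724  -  8620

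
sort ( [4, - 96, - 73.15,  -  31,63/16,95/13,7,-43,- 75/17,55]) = [-96, - 73.15, - 43 ,- 31, - 75/17 , 63/16,  4,7 , 95/13,55]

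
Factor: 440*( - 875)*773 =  - 2^3*5^4*7^1*11^1*773^1 = -297605000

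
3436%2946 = 490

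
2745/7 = 2745/7 = 392.14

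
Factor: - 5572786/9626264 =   -  2^( - 2)* 59^1 * 83^1 * 569^1 * 1203283^( - 1) = -2786393/4813132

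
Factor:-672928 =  - 2^5 * 17^1 * 1237^1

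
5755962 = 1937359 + 3818603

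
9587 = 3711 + 5876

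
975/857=1 + 118/857 = 1.14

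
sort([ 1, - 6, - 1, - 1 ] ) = [- 6, - 1, - 1, 1]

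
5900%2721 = 458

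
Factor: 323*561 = 3^1*11^1* 17^2*19^1 = 181203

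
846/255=282/85  =  3.32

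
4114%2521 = 1593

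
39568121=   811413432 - 771845311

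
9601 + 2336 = 11937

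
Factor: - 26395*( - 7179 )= 3^1 *5^1*2393^1*5279^1= 189489705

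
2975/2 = 1487 + 1/2 = 1487.50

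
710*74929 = 53199590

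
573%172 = 57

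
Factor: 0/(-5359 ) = 0 = 0^1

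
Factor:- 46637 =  - 149^1* 313^1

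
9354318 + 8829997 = 18184315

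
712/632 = 89/79 = 1.13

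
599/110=599/110 = 5.45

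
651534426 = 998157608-346623182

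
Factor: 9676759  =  107^1*90437^1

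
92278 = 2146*43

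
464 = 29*16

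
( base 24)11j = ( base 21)18a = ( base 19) 1DB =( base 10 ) 619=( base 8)1153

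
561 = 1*561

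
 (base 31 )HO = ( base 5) 4201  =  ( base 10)551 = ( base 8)1047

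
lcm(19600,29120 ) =1019200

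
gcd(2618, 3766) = 14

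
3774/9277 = 3774/9277 =0.41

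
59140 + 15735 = 74875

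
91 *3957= 360087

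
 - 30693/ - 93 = 10231/31 = 330.03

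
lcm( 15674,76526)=1300942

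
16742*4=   66968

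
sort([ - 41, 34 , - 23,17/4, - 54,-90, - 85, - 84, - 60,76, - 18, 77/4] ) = [ - 90, - 85, - 84, - 60,  -  54,  -  41, - 23, - 18, 17/4, 77/4,  34,76]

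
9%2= 1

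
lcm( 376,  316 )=29704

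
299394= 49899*6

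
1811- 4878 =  - 3067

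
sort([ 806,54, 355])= [ 54,355,806 ]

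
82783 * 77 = 6374291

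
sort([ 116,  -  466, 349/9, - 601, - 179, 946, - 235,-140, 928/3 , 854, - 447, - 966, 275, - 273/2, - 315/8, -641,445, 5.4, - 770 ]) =[ - 966,-770, - 641, - 601, - 466, - 447,-235,- 179, - 140,  -  273/2, - 315/8,  5.4, 349/9, 116,275, 928/3,  445,854, 946 ]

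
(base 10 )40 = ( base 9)44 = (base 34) 16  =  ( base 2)101000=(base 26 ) 1E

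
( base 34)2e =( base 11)75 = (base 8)122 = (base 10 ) 82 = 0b1010010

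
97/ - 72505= - 1+72408/72505  =  - 0.00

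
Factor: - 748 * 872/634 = -326128/317 = - 2^4*11^1 * 17^1*109^1 * 317^( - 1) 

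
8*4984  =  39872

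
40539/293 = 138 + 105/293 = 138.36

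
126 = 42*3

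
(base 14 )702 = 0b10101011110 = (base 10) 1374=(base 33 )18l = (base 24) 296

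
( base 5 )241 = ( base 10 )71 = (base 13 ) 56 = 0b1000111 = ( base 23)32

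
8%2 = 0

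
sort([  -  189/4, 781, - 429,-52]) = [-429,-52, - 189/4,  781]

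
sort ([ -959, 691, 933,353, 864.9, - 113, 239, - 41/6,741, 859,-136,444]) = [ - 959, - 136, - 113, - 41/6, 239,353,444, 691, 741,859 , 864.9, 933] 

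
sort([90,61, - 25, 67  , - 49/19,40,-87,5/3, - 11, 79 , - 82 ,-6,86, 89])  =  [ - 87, -82, - 25, - 11,-6,-49/19 , 5/3, 40, 61, 67, 79, 86, 89, 90 ]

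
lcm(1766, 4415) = 8830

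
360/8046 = 20/447 = 0.04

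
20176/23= 20176/23 = 877.22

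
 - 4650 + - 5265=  - 9915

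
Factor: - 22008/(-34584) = 7^1*11^( - 1) = 7/11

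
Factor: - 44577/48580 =  -  2^ ( - 2 )*3^3*5^( - 1)*7^ (  -  1 )*13^1*127^1*347^(  -  1 ) 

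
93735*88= 8248680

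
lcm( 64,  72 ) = 576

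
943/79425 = 943/79425 = 0.01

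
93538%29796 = 4150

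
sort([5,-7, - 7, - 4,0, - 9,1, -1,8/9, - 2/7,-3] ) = [  -  9,- 7, - 7,-4 ,  -  3 , - 1,-2/7,0, 8/9,1,5] 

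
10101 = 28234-18133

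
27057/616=27057/616 = 43.92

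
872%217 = 4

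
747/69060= 249/23020= 0.01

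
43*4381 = 188383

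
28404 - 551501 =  - 523097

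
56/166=28/83 = 0.34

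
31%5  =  1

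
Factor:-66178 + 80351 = 14173  =  14173^1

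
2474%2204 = 270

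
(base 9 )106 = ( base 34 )2j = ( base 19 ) 4B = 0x57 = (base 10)87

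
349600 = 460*760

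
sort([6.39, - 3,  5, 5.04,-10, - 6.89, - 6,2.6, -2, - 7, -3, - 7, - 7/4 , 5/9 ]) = [ - 10,- 7, - 7, - 6.89, - 6, - 3,-3 ,-2, - 7/4, 5/9,  2.6,5,5.04, 6.39 ] 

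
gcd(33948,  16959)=3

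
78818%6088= 5762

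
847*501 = 424347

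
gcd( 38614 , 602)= 86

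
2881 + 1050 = 3931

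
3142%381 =94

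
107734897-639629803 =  - 531894906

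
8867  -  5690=3177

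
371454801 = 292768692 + 78686109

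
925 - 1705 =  - 780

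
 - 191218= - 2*95609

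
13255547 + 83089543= 96345090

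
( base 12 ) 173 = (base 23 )A1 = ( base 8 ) 347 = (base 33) 70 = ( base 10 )231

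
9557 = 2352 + 7205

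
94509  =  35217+59292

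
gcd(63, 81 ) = 9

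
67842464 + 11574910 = 79417374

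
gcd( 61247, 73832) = 839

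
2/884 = 1/442= 0.00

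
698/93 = 698/93 = 7.51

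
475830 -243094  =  232736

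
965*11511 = 11108115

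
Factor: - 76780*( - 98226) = 2^3*3^3*5^1*11^1*17^1*107^1*349^1 = 7541792280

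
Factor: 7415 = 5^1*1483^1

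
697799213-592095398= 105703815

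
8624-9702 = -1078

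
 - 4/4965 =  - 4/4965=   - 0.00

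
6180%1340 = 820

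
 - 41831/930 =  - 41831/930 = - 44.98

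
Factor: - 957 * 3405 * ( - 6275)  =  20447620875 = 3^2*5^3 * 11^1*29^1*227^1*251^1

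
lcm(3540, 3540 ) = 3540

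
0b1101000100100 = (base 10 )6692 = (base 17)162b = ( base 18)12be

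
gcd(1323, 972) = 27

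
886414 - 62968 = 823446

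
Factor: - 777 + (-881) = - 1658 = - 2^1 * 829^1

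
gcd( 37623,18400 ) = 1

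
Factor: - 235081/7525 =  - 5^( - 2 )*11^1*71^1 = -  781/25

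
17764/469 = 17764/469 = 37.88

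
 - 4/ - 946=2/473 = 0.00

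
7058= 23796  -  16738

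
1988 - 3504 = -1516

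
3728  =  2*1864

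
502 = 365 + 137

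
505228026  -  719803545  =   - 214575519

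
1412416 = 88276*16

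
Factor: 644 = 2^2*7^1*23^1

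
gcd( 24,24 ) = 24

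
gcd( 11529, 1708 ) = 427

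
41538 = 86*483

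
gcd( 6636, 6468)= 84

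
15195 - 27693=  - 12498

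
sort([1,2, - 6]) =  [ -6, 1, 2] 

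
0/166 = 0 = 0.00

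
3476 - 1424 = 2052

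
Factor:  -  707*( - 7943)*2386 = 2^1*7^1 * 13^2 * 47^1*101^1*1193^1=13399062586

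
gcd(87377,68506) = 1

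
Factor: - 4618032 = -2^4*3^1*23^1*47^1*89^1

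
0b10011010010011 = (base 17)202F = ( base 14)3855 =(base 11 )7468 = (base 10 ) 9875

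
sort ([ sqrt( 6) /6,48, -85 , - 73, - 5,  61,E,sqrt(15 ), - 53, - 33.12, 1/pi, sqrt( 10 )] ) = [-85, - 73,-53, - 33.12 , - 5, 1/pi,sqrt ( 6 )/6,E,sqrt( 10),sqrt( 15 ),48,61]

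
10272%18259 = 10272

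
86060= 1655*52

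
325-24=301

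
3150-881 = 2269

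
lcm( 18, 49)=882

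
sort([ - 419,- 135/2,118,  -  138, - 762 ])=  [ - 762,-419, - 138 , - 135/2,  118 ] 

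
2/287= 2/287 = 0.01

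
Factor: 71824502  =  2^1*1423^1*25237^1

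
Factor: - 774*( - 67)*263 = 13638654= 2^1*  3^2*43^1 * 67^1  *263^1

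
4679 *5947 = 27826013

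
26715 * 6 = 160290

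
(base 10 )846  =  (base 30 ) s6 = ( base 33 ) PL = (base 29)105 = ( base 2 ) 1101001110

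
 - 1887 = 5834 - 7721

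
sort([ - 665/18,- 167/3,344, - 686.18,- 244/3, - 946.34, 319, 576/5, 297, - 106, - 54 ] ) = [ - 946.34, - 686.18, - 106,  -  244/3, - 167/3, - 54, - 665/18, 576/5, 297, 319, 344] 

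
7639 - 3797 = 3842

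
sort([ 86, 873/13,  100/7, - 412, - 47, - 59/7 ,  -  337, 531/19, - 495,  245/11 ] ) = [ - 495, - 412, - 337, - 47,- 59/7, 100/7,245/11 , 531/19, 873/13 , 86 ] 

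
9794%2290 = 634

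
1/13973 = 1/13973= 0.00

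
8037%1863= 585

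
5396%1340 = 36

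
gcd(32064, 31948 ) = 4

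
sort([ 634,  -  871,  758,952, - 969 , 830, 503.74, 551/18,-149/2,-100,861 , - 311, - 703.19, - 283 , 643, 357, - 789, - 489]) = [  -  969 ,-871, - 789, - 703.19,-489, - 311, - 283, - 100, -149/2,  551/18, 357, 503.74 , 634, 643, 758, 830,  861, 952 ] 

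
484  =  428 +56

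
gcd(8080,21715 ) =505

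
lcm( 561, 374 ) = 1122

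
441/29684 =441/29684 = 0.01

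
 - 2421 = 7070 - 9491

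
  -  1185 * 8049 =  - 9538065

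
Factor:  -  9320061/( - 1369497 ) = 773^1 * 4019^1 * 456499^( - 1 ) = 3106687/456499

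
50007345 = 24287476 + 25719869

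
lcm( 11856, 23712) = 23712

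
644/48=161/12 = 13.42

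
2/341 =2/341 = 0.01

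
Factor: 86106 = 2^1 * 3^1*113^1*127^1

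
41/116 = 41/116 = 0.35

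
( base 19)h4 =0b101000111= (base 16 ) 147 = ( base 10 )327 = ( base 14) 195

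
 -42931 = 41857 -84788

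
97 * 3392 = 329024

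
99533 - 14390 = 85143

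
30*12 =360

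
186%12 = 6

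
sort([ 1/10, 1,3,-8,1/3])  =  [ - 8,1/10, 1/3, 1,3 ] 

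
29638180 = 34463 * 860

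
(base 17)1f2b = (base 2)10010001001101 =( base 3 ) 110202012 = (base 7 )36044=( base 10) 9293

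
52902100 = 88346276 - 35444176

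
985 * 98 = 96530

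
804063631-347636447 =456427184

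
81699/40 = 81699/40  =  2042.47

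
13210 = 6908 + 6302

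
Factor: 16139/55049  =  16139^1*55049^(-1 ) 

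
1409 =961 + 448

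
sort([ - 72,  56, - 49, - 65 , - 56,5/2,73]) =[ - 72, - 65, - 56,-49, 5/2,56, 73]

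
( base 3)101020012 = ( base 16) 1D21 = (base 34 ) 6FB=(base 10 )7457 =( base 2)1110100100001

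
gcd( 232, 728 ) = 8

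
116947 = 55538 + 61409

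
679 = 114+565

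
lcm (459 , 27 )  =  459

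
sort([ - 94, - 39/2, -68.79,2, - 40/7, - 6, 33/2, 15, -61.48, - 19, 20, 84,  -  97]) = [ - 97, - 94, - 68.79, - 61.48, - 39/2, - 19, - 6 ,-40/7,2, 15, 33/2, 20, 84 ] 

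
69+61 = 130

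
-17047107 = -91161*187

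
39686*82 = 3254252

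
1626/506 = 813/253  =  3.21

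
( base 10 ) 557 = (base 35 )fw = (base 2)1000101101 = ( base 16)22D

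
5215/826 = 745/118 = 6.31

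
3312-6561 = -3249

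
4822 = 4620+202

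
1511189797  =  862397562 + 648792235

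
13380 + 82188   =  95568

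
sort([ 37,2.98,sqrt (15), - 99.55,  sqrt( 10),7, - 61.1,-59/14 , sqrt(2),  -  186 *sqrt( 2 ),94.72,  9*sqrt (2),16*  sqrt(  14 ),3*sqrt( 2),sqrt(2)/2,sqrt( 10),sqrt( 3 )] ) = [ - 186*sqrt( 2),  -  99.55, - 61.1 , - 59/14,sqrt( 2)/2  ,  sqrt( 2 ),  sqrt( 3 ),2.98,sqrt( 10), sqrt( 10),sqrt(15 ),3*sqrt(2), 7,9*sqrt(2), 37,16*sqrt( 14) , 94.72 ] 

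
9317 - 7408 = 1909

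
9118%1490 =178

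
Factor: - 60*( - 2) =120 = 2^3*3^1* 5^1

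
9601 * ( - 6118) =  - 58738918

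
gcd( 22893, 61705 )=1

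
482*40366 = 19456412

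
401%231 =170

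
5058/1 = 5058 = 5058.00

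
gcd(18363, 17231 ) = 1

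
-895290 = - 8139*110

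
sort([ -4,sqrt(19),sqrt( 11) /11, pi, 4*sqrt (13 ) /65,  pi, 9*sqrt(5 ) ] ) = [- 4, 4*sqrt( 13 )/65, sqrt (11) /11,pi, pi, sqrt( 19), 9*sqrt(5) ]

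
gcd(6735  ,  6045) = 15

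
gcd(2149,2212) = 7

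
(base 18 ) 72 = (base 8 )200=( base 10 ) 128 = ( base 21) 62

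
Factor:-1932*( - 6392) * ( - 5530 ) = -2^6*3^1*5^1*7^2*17^1*23^1*47^1* 79^1 = - 68291872320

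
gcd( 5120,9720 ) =40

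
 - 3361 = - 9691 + 6330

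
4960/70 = 70+6/7 = 70.86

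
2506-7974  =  -5468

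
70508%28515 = 13478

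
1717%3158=1717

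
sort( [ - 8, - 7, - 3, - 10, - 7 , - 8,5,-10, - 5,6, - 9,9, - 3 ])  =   [ - 10,  -  10,-9,-8, - 8, - 7, - 7,-5, - 3, - 3,5, 6,9]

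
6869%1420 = 1189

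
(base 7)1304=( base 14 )274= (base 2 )111101110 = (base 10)494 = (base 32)fe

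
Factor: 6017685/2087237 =3^1*5^1*61^( - 1)*34217^(-1)*401179^1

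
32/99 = 32/99= 0.32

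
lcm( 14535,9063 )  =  770355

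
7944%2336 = 936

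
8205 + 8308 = 16513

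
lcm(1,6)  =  6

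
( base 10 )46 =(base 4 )232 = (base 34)1C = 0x2E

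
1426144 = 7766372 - 6340228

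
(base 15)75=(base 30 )3K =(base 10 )110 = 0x6E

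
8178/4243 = 8178/4243 = 1.93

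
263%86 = 5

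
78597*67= 5265999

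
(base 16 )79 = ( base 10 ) 121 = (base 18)6D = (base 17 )72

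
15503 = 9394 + 6109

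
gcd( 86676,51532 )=4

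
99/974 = 99/974 = 0.10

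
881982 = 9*97998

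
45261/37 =45261/37 = 1223.27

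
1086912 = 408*2664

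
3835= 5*767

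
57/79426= 57/79426=0.00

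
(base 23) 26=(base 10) 52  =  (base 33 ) 1J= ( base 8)64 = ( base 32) 1K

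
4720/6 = 2360/3 = 786.67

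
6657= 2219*3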